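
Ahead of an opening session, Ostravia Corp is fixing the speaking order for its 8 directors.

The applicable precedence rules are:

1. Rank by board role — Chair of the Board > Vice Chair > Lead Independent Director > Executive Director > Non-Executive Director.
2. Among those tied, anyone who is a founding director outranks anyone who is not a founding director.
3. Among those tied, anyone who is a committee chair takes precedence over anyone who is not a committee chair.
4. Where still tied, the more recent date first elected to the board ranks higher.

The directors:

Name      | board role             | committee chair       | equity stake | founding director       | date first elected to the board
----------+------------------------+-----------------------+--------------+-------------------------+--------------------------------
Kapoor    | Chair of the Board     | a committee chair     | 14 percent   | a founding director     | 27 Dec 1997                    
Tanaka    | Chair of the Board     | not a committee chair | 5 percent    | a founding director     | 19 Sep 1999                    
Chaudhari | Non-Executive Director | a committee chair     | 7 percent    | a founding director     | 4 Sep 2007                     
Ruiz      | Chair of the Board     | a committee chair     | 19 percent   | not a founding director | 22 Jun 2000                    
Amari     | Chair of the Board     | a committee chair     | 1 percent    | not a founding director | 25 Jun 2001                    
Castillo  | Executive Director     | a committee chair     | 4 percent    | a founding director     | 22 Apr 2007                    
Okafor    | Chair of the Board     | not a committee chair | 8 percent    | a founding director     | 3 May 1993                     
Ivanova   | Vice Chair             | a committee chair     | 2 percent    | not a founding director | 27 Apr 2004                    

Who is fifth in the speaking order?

Ruiz

By board role: Kapoor, Tanaka, Okafor, Amari and Ruiz (Chair of the Board); then Ivanova (Vice Chair); then Castillo (Executive Director); then Chaudhari (Non-Executive Director).
Among Kapoor, Tanaka, Okafor, Amari and Ruiz, a founding director before not a founding director: Kapoor, Tanaka and Okafor (a founding director) before Amari and Ruiz (not a founding director).
Among Kapoor, Tanaka and Okafor, a committee chair before not a committee chair: Kapoor (a committee chair) before Tanaka and Okafor (not a committee chair).
Among Tanaka and Okafor, by date first elected to the board (later first): Tanaka (19 Sep 1999) before Okafor (3 May 1993).
Amari and Ruiz are each a committee chair, so the next rule applies.
Among Amari and Ruiz, by date first elected to the board (later first): Amari (25 Jun 2001) before Ruiz (22 Jun 2000).
Order: Kapoor, Tanaka, Okafor, Amari, Ruiz, Ivanova, Castillo, Chaudhari.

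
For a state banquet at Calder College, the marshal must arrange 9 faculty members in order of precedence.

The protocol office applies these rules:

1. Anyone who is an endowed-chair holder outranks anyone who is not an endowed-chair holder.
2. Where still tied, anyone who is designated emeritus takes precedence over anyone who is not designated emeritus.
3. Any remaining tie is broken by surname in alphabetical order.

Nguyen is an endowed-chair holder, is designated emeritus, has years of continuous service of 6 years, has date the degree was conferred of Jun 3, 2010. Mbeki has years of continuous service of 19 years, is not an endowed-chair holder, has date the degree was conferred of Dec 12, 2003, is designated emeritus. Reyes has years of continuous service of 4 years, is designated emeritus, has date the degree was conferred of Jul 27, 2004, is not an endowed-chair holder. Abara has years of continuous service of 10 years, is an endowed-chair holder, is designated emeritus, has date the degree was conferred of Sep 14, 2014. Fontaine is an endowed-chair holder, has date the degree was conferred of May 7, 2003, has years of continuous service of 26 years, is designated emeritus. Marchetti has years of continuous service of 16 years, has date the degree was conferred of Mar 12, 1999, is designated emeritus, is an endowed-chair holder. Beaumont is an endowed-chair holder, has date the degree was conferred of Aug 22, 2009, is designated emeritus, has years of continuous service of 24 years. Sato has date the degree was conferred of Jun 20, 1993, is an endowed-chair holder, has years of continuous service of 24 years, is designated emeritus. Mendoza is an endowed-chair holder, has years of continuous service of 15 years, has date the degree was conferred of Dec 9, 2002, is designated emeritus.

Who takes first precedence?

Abara

By the first rule: Abara, Beaumont, Fontaine, Marchetti, Mendoza, Nguyen and Sato (each an endowed-chair holder); then Mbeki and Reyes (both not an endowed-chair holder).
Abara, Beaumont, Fontaine, Marchetti, Mendoza, Nguyen and Sato are each designated emeritus, so the next rule applies.
Among Abara, Beaumont, Fontaine, Marchetti, Mendoza, Nguyen and Sato, alphabetically by surname: Abara before Beaumont before Fontaine before Marchetti before Mendoza before Nguyen before Sato.
Mbeki and Reyes are each designated emeritus, so the next rule applies.
Among Mbeki and Reyes, alphabetically by surname: Mbeki before Reyes.
Order: Abara, Beaumont, Fontaine, Marchetti, Mendoza, Nguyen, Sato, Mbeki, Reyes.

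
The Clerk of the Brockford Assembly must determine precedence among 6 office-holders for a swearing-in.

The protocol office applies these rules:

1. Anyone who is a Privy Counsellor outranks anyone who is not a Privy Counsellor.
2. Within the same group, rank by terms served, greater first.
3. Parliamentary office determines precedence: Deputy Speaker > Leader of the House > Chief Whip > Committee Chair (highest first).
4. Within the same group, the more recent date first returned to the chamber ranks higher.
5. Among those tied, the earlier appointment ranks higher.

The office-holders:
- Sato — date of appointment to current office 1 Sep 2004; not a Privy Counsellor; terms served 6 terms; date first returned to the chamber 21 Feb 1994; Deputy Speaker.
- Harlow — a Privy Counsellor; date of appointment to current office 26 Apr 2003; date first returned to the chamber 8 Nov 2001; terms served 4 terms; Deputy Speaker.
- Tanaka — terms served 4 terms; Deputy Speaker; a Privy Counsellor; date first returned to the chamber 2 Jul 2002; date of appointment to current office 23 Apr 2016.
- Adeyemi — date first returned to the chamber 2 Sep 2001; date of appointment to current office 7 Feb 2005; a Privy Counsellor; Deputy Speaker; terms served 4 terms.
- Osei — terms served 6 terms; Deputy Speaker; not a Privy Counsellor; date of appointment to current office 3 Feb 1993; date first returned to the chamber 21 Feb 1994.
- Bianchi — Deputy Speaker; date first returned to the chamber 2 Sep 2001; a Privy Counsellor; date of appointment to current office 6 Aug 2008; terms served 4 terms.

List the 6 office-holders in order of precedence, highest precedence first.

By the first rule: Tanaka, Harlow, Adeyemi and Bianchi (each a Privy Counsellor); then Osei and Sato (both not a Privy Counsellor).
Tanaka, Harlow, Adeyemi and Bianchi all have terms served 4 terms, so the next rule applies.
Tanaka, Harlow, Adeyemi and Bianchi are each Deputy Speaker, so the next rule applies.
Among Tanaka, Harlow, Adeyemi and Bianchi, by date first returned to the chamber (later first): Tanaka (2 Jul 2002) before Harlow (8 Nov 2001) before Adeyemi and Bianchi (2 Sep 2001).
Among Adeyemi and Bianchi, by date of appointment to current office (earlier first): Adeyemi (7 Feb 2005) before Bianchi (6 Aug 2008).
Osei and Sato both have terms served 6 terms, so the next rule applies.
Osei and Sato are each Deputy Speaker, so the next rule applies.
Osei and Sato both have date first returned to the chamber 21 Feb 1994, so the next rule applies.
Among Osei and Sato, by date of appointment to current office (earlier first): Osei (3 Feb 1993) before Sato (1 Sep 2004).
Full order: Tanaka, Harlow, Adeyemi, Bianchi, Osei, Sato.

Tanaka, Harlow, Adeyemi, Bianchi, Osei, Sato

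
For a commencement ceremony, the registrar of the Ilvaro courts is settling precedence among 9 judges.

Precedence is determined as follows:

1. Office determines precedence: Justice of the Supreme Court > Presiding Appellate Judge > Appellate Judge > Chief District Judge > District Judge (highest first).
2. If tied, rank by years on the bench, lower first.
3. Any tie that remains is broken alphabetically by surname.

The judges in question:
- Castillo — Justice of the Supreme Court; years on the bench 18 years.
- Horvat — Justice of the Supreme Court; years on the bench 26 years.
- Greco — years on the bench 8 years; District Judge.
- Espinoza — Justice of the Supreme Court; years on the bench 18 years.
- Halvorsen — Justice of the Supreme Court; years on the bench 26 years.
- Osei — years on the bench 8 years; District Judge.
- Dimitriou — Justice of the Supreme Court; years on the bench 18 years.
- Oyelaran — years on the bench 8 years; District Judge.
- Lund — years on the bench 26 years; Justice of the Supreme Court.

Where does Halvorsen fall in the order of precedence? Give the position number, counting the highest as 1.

By office: Castillo, Dimitriou, Espinoza, Halvorsen, Horvat and Lund (Justice of the Supreme Court); then Greco, Osei and Oyelaran (District Judge).
Among Castillo, Dimitriou, Espinoza, Halvorsen, Horvat and Lund, by years on the bench (lower first): Castillo, Dimitriou and Espinoza (18 years) before Halvorsen, Horvat and Lund (26 years).
Among Castillo, Dimitriou and Espinoza, alphabetically by surname: Castillo before Dimitriou before Espinoza.
Among Halvorsen, Horvat and Lund, alphabetically by surname: Halvorsen before Horvat before Lund.
Greco, Osei and Oyelaran all have years on the bench 8 years, so the next rule applies.
Among Greco, Osei and Oyelaran, alphabetically by surname: Greco before Osei before Oyelaran.
Order: Castillo, Dimitriou, Espinoza, Halvorsen, Horvat, Lund, Greco, Osei, Oyelaran. So position 4.

4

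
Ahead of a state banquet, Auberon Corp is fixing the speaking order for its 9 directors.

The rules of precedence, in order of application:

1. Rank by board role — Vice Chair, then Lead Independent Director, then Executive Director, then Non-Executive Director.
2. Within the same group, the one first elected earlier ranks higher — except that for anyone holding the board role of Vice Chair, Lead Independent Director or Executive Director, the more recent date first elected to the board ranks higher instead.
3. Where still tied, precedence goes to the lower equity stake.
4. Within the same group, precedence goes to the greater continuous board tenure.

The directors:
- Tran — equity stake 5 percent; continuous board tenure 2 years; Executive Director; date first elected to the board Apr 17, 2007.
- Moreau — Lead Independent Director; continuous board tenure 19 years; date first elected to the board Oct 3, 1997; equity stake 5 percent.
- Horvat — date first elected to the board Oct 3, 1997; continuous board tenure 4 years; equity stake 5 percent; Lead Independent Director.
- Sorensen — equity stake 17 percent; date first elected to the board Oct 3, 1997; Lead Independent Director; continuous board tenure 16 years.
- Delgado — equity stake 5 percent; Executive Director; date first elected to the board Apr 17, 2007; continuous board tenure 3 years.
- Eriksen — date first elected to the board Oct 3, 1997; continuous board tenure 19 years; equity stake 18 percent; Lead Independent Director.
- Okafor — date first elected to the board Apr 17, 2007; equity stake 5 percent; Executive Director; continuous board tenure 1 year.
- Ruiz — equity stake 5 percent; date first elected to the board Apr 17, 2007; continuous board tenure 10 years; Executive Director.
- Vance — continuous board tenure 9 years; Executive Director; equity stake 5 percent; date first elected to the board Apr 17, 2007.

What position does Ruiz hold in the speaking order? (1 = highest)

5

By board role: Moreau, Horvat, Sorensen and Eriksen (Lead Independent Director); then Ruiz, Vance, Delgado, Tran and Okafor (Executive Director).
Moreau, Horvat, Sorensen and Eriksen all have date first elected to the board Oct 3, 1997, so the next rule applies.
Among Moreau, Horvat, Sorensen and Eriksen, by equity stake (lower first): Moreau and Horvat (5 percent) before Sorensen (17 percent) before Eriksen (18 percent).
Among Moreau and Horvat, by continuous board tenure (higher first): Moreau (19 years) before Horvat (4 years).
Ruiz, Vance, Delgado, Tran and Okafor all have date first elected to the board Apr 17, 2007, so the next rule applies.
Ruiz, Vance, Delgado, Tran and Okafor all have equity stake 5 percent, so the next rule applies.
Among Ruiz, Vance, Delgado, Tran and Okafor, by continuous board tenure (higher first): Ruiz (10 years) before Vance (9 years) before Delgado (3 years) before Tran (2 years) before Okafor (1 year).
Order: Moreau, Horvat, Sorensen, Eriksen, Ruiz, Vance, Delgado, Tran, Okafor. So position 5.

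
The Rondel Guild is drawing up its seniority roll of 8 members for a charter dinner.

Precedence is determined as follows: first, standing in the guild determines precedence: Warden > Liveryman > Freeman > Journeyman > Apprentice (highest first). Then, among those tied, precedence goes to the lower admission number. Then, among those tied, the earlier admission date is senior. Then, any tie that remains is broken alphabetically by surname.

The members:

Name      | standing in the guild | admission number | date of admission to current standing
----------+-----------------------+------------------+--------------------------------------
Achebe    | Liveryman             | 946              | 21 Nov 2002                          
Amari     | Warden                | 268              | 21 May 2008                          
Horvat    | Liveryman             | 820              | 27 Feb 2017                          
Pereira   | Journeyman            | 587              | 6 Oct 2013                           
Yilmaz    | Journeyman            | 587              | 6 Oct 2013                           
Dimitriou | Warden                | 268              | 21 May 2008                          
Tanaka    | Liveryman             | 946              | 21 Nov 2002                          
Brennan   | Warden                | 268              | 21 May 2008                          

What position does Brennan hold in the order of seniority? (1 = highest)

By standing in the guild: Amari, Brennan and Dimitriou (Warden); then Horvat, Achebe and Tanaka (Liveryman); then Pereira and Yilmaz (Journeyman).
Amari, Brennan and Dimitriou all have admission number 268, so the next rule applies.
Amari, Brennan and Dimitriou all have date of admission to current standing 21 May 2008, so the next rule applies.
Among Amari, Brennan and Dimitriou, alphabetically by surname: Amari before Brennan before Dimitriou.
Among Horvat, Achebe and Tanaka, by admission number (lower first): Horvat (820) before Achebe and Tanaka (946).
Achebe and Tanaka both have date of admission to current standing 21 Nov 2002, so the next rule applies.
Among Achebe and Tanaka, alphabetically by surname: Achebe before Tanaka.
Pereira and Yilmaz both have admission number 587, so the next rule applies.
Pereira and Yilmaz both have date of admission to current standing 6 Oct 2013, so the next rule applies.
Among Pereira and Yilmaz, alphabetically by surname: Pereira before Yilmaz.
Order: Amari, Brennan, Dimitriou, Horvat, Achebe, Tanaka, Pereira, Yilmaz. So position 2.

2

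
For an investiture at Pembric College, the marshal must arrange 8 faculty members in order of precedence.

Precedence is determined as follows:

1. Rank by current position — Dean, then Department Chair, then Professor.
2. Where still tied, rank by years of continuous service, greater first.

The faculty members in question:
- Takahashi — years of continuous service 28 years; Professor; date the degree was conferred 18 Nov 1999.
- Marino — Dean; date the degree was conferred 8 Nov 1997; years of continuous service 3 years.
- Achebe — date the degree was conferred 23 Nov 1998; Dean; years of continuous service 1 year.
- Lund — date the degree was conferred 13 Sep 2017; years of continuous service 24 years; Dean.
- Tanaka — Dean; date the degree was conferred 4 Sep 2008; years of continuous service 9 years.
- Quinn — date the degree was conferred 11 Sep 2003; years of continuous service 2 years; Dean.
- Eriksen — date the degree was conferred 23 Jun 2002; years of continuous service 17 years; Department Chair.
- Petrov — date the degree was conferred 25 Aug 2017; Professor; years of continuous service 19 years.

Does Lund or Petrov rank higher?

By current position: Lund, Tanaka, Marino, Quinn and Achebe (Dean); then Eriksen (Department Chair); then Takahashi and Petrov (Professor).
Among Lund, Tanaka, Marino, Quinn and Achebe, by years of continuous service (higher first): Lund (24 years) before Tanaka (9 years) before Marino (3 years) before Quinn (2 years) before Achebe (1 year).
Among Takahashi and Petrov, by years of continuous service (higher first): Takahashi (28 years) before Petrov (19 years).
So Lund takes precedence.

Lund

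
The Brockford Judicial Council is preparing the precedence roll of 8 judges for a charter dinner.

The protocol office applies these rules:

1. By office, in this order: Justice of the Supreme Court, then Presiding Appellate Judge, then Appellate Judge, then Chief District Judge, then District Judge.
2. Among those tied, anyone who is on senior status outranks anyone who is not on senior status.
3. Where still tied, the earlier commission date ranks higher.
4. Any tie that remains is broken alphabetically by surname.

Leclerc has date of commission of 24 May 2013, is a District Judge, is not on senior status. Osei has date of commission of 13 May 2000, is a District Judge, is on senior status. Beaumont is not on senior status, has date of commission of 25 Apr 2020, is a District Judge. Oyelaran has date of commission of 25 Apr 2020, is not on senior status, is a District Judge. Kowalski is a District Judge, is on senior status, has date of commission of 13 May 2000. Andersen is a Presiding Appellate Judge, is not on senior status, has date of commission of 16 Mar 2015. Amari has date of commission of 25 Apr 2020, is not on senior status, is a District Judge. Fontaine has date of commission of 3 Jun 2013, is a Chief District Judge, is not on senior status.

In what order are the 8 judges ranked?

Andersen, Fontaine, Kowalski, Osei, Leclerc, Amari, Beaumont, Oyelaran

By office: Andersen (Presiding Appellate Judge); then Fontaine (Chief District Judge); then Kowalski, Osei, Leclerc, Amari, Beaumont and Oyelaran (District Judge).
Among Kowalski, Osei, Leclerc, Amari, Beaumont and Oyelaran, on senior status before not on senior status: Kowalski and Osei (on senior status) before Leclerc, Amari, Beaumont and Oyelaran (not on senior status).
Kowalski and Osei both have date of commission 13 May 2000, so the next rule applies.
Among Kowalski and Osei, alphabetically by surname: Kowalski before Osei.
Among Leclerc, Amari, Beaumont and Oyelaran, by date of commission (earlier first): Leclerc (24 May 2013) before Amari, Beaumont and Oyelaran (25 Apr 2020).
Among Amari, Beaumont and Oyelaran, alphabetically by surname: Amari before Beaumont before Oyelaran.
Full order: Andersen, Fontaine, Kowalski, Osei, Leclerc, Amari, Beaumont, Oyelaran.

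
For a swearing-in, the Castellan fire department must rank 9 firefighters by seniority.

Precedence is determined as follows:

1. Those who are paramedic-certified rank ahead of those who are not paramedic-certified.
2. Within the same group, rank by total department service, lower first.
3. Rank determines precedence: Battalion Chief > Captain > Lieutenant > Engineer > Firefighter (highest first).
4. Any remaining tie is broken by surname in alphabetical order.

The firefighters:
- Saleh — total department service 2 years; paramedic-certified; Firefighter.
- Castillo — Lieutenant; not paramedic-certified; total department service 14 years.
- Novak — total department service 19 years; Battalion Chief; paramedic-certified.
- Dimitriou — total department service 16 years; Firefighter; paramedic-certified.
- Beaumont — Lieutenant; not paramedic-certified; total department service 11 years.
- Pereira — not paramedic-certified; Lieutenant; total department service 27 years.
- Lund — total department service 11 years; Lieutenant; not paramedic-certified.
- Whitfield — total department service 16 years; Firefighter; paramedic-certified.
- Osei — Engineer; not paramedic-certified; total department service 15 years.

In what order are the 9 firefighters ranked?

By the first rule: Saleh, Dimitriou, Whitfield and Novak (each paramedic-certified); then Beaumont, Lund, Castillo, Osei and Pereira (each not paramedic-certified).
Among Saleh, Dimitriou, Whitfield and Novak, by total department service (lower first): Saleh (2 years) before Dimitriou and Whitfield (16 years) before Novak (19 years).
Dimitriou and Whitfield are each Firefighter, so the next rule applies.
Among Dimitriou and Whitfield, alphabetically by surname: Dimitriou before Whitfield.
Among Beaumont, Lund, Castillo, Osei and Pereira, by total department service (lower first): Beaumont and Lund (11 years) before Castillo (14 years) before Osei (15 years) before Pereira (27 years).
Beaumont and Lund are each Lieutenant, so the next rule applies.
Among Beaumont and Lund, alphabetically by surname: Beaumont before Lund.
Full order: Saleh, Dimitriou, Whitfield, Novak, Beaumont, Lund, Castillo, Osei, Pereira.

Saleh, Dimitriou, Whitfield, Novak, Beaumont, Lund, Castillo, Osei, Pereira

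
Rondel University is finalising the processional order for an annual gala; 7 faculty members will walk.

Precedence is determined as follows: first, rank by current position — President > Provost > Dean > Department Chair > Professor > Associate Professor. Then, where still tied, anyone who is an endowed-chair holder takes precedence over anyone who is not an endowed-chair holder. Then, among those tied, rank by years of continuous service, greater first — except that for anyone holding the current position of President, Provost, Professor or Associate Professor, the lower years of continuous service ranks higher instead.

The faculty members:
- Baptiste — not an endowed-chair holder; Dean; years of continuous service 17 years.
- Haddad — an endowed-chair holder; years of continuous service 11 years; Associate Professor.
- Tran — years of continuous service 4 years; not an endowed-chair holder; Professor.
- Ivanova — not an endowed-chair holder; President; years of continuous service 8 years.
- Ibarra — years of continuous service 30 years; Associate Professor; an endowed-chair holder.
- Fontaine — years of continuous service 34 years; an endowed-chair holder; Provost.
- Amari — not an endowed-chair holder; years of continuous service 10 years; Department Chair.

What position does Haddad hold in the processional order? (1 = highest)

By current position: Ivanova (President); then Fontaine (Provost); then Baptiste (Dean); then Amari (Department Chair); then Tran (Professor); then Haddad and Ibarra (Associate Professor).
Haddad and Ibarra are each an endowed-chair holder, so the next rule applies.
Among Haddad and Ibarra, by years of continuous service (lower first) (reversed rule for this group): Haddad (11 years) before Ibarra (30 years).
Order: Ivanova, Fontaine, Baptiste, Amari, Tran, Haddad, Ibarra. So position 6.

6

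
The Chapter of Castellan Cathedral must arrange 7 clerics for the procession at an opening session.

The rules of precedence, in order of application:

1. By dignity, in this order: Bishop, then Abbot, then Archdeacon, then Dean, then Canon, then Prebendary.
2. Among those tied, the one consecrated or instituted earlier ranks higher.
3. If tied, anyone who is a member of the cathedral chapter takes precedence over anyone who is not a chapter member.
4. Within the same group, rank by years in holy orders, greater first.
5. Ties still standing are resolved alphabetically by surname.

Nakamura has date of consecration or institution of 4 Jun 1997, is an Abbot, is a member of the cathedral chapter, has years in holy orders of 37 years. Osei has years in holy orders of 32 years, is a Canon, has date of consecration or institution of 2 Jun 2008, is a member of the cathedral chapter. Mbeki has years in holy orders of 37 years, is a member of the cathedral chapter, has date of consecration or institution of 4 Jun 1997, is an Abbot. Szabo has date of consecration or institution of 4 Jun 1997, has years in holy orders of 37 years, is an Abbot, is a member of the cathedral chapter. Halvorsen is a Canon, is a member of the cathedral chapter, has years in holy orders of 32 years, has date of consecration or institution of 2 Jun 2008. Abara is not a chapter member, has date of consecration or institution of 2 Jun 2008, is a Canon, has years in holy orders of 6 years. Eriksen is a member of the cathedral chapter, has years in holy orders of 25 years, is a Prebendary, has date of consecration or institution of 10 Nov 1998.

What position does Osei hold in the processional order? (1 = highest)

5

By dignity: Mbeki, Nakamura and Szabo (Abbot); then Halvorsen, Osei and Abara (Canon); then Eriksen (Prebendary).
Mbeki, Nakamura and Szabo all have date of consecration or institution 4 Jun 1997, so the next rule applies.
Mbeki, Nakamura and Szabo are each a member of the cathedral chapter, so the next rule applies.
Mbeki, Nakamura and Szabo all have years in holy orders 37 years, so the next rule applies.
Among Mbeki, Nakamura and Szabo, alphabetically by surname: Mbeki before Nakamura before Szabo.
Halvorsen, Osei and Abara all have date of consecration or institution 2 Jun 2008, so the next rule applies.
Among Halvorsen, Osei and Abara, a member of the cathedral chapter before not a chapter member: Halvorsen and Osei (a member of the cathedral chapter) before Abara (not a chapter member).
Halvorsen and Osei both have years in holy orders 32 years, so the next rule applies.
Among Halvorsen and Osei, alphabetically by surname: Halvorsen before Osei.
Order: Mbeki, Nakamura, Szabo, Halvorsen, Osei, Abara, Eriksen. So position 5.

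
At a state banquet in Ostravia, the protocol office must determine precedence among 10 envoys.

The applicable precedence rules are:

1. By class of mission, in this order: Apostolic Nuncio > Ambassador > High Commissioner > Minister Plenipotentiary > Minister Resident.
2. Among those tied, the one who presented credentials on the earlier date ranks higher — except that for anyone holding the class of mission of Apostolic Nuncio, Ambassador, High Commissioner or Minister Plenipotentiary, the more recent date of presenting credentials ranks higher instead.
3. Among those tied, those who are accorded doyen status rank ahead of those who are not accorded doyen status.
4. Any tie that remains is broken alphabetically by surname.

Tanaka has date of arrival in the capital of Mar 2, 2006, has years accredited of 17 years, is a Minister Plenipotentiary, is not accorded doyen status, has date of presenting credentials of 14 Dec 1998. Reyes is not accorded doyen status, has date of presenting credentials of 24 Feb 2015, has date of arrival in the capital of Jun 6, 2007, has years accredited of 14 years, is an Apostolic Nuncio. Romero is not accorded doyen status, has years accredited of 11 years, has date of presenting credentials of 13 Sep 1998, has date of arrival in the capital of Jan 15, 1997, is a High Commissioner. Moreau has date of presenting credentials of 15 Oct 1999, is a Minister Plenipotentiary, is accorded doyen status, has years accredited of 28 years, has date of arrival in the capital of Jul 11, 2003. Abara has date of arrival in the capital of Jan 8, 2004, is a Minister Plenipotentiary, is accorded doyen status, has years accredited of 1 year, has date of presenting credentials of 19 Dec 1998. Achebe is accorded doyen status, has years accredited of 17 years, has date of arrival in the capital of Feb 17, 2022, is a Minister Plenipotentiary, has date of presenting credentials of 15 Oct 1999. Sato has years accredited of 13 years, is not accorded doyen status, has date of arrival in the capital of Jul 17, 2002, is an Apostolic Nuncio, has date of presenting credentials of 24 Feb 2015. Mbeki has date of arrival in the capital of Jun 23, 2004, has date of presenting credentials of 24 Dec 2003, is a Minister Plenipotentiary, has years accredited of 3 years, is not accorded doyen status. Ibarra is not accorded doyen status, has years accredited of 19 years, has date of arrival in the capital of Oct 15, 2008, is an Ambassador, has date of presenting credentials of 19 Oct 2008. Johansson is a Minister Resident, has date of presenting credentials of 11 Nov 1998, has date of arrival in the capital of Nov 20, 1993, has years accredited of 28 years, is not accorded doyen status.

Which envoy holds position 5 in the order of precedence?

Mbeki

By class of mission: Reyes and Sato (Apostolic Nuncio); then Ibarra (Ambassador); then Romero (High Commissioner); then Mbeki, Achebe, Moreau, Abara and Tanaka (Minister Plenipotentiary); then Johansson (Minister Resident).
Reyes and Sato both have date of presenting credentials 24 Feb 2015, so the next rule applies.
Reyes and Sato are each not accorded doyen status, so the next rule applies.
Among Reyes and Sato, alphabetically by surname: Reyes before Sato.
Among Mbeki, Achebe, Moreau, Abara and Tanaka, by date of presenting credentials (later first) (reversed rule for this group): Mbeki (24 Dec 2003) before Achebe and Moreau (15 Oct 1999) before Abara (19 Dec 1998) before Tanaka (14 Dec 1998).
Achebe and Moreau are each accorded doyen status, so the next rule applies.
Among Achebe and Moreau, alphabetically by surname: Achebe before Moreau.
Order: Reyes, Sato, Ibarra, Romero, Mbeki, Achebe, Moreau, Abara, Tanaka, Johansson.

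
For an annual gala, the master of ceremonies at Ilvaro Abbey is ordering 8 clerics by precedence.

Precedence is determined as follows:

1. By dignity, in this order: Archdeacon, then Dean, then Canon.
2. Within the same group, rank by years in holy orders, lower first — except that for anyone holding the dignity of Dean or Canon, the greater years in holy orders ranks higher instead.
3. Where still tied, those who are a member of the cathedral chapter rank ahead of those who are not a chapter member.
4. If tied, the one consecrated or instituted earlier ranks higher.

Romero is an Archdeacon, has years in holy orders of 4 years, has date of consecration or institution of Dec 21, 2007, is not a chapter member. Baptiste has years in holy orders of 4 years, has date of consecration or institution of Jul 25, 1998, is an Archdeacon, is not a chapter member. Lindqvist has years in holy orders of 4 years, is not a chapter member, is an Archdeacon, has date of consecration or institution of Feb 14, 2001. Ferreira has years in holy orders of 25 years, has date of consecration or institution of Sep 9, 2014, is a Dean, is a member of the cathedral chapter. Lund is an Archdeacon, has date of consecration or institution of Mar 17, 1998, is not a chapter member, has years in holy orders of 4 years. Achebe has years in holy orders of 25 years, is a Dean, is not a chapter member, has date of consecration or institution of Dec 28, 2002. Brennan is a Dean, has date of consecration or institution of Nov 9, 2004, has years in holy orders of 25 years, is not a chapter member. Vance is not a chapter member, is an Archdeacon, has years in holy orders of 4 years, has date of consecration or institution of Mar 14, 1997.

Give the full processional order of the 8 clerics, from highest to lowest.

Vance, Lund, Baptiste, Lindqvist, Romero, Ferreira, Achebe, Brennan

By dignity: Vance, Lund, Baptiste, Lindqvist and Romero (Archdeacon); then Ferreira, Achebe and Brennan (Dean).
Vance, Lund, Baptiste, Lindqvist and Romero all have years in holy orders 4 years, so the next rule applies.
Vance, Lund, Baptiste, Lindqvist and Romero are each not a chapter member, so the next rule applies.
Among Vance, Lund, Baptiste, Lindqvist and Romero, by date of consecration or institution (earlier first): Vance (Mar 14, 1997) before Lund (Mar 17, 1998) before Baptiste (Jul 25, 1998) before Lindqvist (Feb 14, 2001) before Romero (Dec 21, 2007).
Ferreira, Achebe and Brennan all have years in holy orders 25 years, so the next rule applies.
Among Ferreira, Achebe and Brennan, a member of the cathedral chapter before not a chapter member: Ferreira (a member of the cathedral chapter) before Achebe and Brennan (not a chapter member).
Among Achebe and Brennan, by date of consecration or institution (earlier first): Achebe (Dec 28, 2002) before Brennan (Nov 9, 2004).
Full order: Vance, Lund, Baptiste, Lindqvist, Romero, Ferreira, Achebe, Brennan.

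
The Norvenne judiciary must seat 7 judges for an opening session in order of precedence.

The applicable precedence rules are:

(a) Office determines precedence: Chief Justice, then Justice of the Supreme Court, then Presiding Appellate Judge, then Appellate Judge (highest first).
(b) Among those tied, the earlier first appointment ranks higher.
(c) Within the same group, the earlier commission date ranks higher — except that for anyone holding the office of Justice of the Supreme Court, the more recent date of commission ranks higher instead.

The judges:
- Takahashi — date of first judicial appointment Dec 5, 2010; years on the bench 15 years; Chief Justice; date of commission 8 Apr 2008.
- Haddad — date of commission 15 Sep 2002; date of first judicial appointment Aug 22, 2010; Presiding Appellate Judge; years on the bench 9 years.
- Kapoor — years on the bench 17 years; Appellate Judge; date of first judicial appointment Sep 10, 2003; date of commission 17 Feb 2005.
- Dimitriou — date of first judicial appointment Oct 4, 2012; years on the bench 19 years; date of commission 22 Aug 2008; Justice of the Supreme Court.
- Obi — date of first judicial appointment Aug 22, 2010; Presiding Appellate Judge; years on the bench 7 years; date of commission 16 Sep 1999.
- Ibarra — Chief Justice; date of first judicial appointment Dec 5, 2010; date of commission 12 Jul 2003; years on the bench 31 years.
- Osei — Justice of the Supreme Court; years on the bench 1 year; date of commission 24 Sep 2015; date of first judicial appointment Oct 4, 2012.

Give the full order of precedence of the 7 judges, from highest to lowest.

Ibarra, Takahashi, Osei, Dimitriou, Obi, Haddad, Kapoor

By office: Ibarra and Takahashi (Chief Justice); then Osei and Dimitriou (Justice of the Supreme Court); then Obi and Haddad (Presiding Appellate Judge); then Kapoor (Appellate Judge).
Ibarra and Takahashi both have date of first judicial appointment Dec 5, 2010, so the next rule applies.
Among Ibarra and Takahashi, by date of commission (earlier first): Ibarra (12 Jul 2003) before Takahashi (8 Apr 2008).
Osei and Dimitriou both have date of first judicial appointment Oct 4, 2012, so the next rule applies.
Among Osei and Dimitriou, by date of commission (later first) (reversed rule for this group): Osei (24 Sep 2015) before Dimitriou (22 Aug 2008).
Obi and Haddad both have date of first judicial appointment Aug 22, 2010, so the next rule applies.
Among Obi and Haddad, by date of commission (earlier first): Obi (16 Sep 1999) before Haddad (15 Sep 2002).
Full order: Ibarra, Takahashi, Osei, Dimitriou, Obi, Haddad, Kapoor.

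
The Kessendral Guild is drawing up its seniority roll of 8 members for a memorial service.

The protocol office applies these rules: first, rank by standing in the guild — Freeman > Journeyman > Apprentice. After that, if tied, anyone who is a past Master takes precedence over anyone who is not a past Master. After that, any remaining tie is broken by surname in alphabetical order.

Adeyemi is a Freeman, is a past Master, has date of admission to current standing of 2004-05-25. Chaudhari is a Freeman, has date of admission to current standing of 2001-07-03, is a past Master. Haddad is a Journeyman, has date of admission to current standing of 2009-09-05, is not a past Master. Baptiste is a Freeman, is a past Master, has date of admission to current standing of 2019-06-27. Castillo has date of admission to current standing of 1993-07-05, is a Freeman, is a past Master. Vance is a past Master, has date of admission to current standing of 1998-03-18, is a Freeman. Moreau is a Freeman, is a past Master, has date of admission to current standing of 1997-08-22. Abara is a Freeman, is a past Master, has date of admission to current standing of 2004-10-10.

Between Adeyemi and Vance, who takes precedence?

Adeyemi

By standing in the guild: Abara, Adeyemi, Baptiste, Castillo, Chaudhari, Moreau and Vance (Freeman); then Haddad (Journeyman).
Abara, Adeyemi, Baptiste, Castillo, Chaudhari, Moreau and Vance are each a past Master, so the next rule applies.
Among Abara, Adeyemi, Baptiste, Castillo, Chaudhari, Moreau and Vance, alphabetically by surname: Abara before Adeyemi before Baptiste before Castillo before Chaudhari before Moreau before Vance.
So Adeyemi takes precedence.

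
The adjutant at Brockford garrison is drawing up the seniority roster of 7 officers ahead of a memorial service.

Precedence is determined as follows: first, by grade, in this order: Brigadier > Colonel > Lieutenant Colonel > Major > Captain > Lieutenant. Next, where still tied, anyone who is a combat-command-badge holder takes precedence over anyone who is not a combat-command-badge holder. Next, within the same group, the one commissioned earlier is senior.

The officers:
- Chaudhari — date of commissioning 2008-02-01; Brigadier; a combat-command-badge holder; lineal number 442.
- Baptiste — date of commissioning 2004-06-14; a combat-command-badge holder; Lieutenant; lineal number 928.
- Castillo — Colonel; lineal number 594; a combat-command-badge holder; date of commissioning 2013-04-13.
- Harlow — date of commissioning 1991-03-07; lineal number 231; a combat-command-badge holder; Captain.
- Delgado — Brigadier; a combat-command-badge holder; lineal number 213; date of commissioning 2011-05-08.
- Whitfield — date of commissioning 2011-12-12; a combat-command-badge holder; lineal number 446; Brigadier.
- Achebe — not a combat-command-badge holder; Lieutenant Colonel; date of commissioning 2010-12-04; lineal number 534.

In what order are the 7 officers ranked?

Chaudhari, Delgado, Whitfield, Castillo, Achebe, Harlow, Baptiste

By grade: Chaudhari, Delgado and Whitfield (Brigadier); then Castillo (Colonel); then Achebe (Lieutenant Colonel); then Harlow (Captain); then Baptiste (Lieutenant).
Chaudhari, Delgado and Whitfield are each a combat-command-badge holder, so the next rule applies.
Among Chaudhari, Delgado and Whitfield, by date of commissioning (earlier first): Chaudhari (2008-02-01) before Delgado (2011-05-08) before Whitfield (2011-12-12).
Full order: Chaudhari, Delgado, Whitfield, Castillo, Achebe, Harlow, Baptiste.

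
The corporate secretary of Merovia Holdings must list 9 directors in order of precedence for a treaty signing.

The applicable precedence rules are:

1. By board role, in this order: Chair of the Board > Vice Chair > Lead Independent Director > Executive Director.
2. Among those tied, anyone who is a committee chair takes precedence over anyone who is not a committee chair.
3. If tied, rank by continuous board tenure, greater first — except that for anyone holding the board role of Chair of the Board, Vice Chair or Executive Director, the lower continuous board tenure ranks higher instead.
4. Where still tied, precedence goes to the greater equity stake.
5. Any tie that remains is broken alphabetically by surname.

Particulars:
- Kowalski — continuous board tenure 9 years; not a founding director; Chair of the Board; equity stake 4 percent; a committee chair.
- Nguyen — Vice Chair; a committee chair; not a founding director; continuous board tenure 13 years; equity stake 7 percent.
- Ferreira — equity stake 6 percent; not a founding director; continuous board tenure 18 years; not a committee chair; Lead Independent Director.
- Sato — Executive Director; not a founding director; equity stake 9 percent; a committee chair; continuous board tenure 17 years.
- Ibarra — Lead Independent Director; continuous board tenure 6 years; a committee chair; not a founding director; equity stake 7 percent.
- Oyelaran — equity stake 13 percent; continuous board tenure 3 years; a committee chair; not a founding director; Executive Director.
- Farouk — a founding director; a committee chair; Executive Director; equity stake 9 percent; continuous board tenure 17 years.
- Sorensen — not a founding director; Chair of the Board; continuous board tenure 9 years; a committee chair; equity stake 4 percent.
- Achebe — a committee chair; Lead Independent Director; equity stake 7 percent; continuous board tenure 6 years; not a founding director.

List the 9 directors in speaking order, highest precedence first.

By board role: Kowalski and Sorensen (Chair of the Board); then Nguyen (Vice Chair); then Achebe, Ibarra and Ferreira (Lead Independent Director); then Oyelaran, Farouk and Sato (Executive Director).
Kowalski and Sorensen are each a committee chair, so the next rule applies.
Kowalski and Sorensen both have continuous board tenure 9 years, so the next rule applies.
Kowalski and Sorensen both have equity stake 4 percent, so the next rule applies.
Among Kowalski and Sorensen, alphabetically by surname: Kowalski before Sorensen.
Among Achebe, Ibarra and Ferreira, a committee chair before not a committee chair: Achebe and Ibarra (a committee chair) before Ferreira (not a committee chair).
Achebe and Ibarra both have continuous board tenure 6 years, so the next rule applies.
Achebe and Ibarra both have equity stake 7 percent, so the next rule applies.
Among Achebe and Ibarra, alphabetically by surname: Achebe before Ibarra.
Oyelaran, Farouk and Sato are each a committee chair, so the next rule applies.
Among Oyelaran, Farouk and Sato, by continuous board tenure (lower first) (reversed rule for this group): Oyelaran (3 years) before Farouk and Sato (17 years).
Farouk and Sato both have equity stake 9 percent, so the next rule applies.
Among Farouk and Sato, alphabetically by surname: Farouk before Sato.
Full order: Kowalski, Sorensen, Nguyen, Achebe, Ibarra, Ferreira, Oyelaran, Farouk, Sato.

Kowalski, Sorensen, Nguyen, Achebe, Ibarra, Ferreira, Oyelaran, Farouk, Sato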